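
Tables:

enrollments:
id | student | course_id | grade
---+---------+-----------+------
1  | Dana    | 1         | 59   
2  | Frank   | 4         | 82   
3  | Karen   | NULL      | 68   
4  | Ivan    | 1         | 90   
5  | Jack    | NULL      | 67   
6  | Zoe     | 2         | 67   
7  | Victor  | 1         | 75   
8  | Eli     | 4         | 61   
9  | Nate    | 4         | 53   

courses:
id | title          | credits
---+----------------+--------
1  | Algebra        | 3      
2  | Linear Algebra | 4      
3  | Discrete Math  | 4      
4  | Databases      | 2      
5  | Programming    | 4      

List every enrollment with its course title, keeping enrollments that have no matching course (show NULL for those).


LEFT JOIN keeps every row from enrollments (the left table); where course_id has no match in courses, the course columns become NULL. Walk through each enrollment:
  - enrollment 1 (Dana): course_id=1 -> matches Algebra
  - enrollment 2 (Frank): course_id=4 -> matches Databases
  - enrollment 3 (Karen): course_id=NULL, no match -> kept with NULL
  - enrollment 4 (Ivan): course_id=1 -> matches Algebra
  - enrollment 5 (Jack): course_id=NULL, no match -> kept with NULL
  - enrollment 6 (Zoe): course_id=2 -> matches Linear Algebra
  - enrollment 7 (Victor): course_id=1 -> matches Algebra
  - enrollment 8 (Eli): course_id=4 -> matches Databases
  - enrollment 9 (Nate): course_id=4 -> matches Databases
All 9 rows appear; 2 have NULL course.

SQL:
SELECT a.student, b.title AS course
FROM enrollments a
LEFT JOIN courses b ON a.course_id = b.id

Result:
student | course        
--------+---------------
Dana    | Algebra       
Frank   | Databases     
Karen   | NULL          
Ivan    | Algebra       
Jack    | NULL          
Zoe     | Linear Algebra
Victor  | Algebra       
Eli     | Databases     
Nate    | Databases     


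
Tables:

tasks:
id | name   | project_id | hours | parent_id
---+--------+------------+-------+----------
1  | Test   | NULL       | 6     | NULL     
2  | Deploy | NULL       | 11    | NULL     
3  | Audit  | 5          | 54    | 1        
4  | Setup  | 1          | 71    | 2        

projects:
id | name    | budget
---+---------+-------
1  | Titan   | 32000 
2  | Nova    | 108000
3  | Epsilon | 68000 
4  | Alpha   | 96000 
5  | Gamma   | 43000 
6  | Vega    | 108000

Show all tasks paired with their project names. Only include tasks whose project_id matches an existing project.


INNER JOIN keeps only tasks rows whose project_id matches an id in projects. Walk through each task:
  - task 1 (Test): project_id=NULL, no match -> dropped
  - task 2 (Deploy): project_id=NULL, no match -> dropped
  - task 3 (Audit): project_id=5 -> matches Gamma
  - task 4 (Setup): project_id=1 -> matches Titan
So 2 of 4 rows are dropped.

SQL:
SELECT a.name, b.name AS project
FROM tasks a
INNER JOIN projects b ON a.project_id = b.id

Result:
name  | project
------+--------
Audit | Gamma  
Setup | Titan  


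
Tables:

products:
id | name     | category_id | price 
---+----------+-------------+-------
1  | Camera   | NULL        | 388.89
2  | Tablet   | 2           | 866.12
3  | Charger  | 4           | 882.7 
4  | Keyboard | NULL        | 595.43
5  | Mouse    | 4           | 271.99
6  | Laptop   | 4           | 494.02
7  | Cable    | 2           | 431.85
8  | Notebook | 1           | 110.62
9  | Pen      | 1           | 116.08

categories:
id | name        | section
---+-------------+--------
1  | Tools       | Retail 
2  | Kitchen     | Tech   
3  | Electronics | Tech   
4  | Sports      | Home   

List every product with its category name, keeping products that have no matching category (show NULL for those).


LEFT JOIN keeps every row from products (the left table); where category_id has no match in categories, the category columns become NULL. Walk through each product:
  - product 1 (Camera): category_id=NULL, no match -> kept with NULL
  - product 2 (Tablet): category_id=2 -> matches Kitchen
  - product 3 (Charger): category_id=4 -> matches Sports
  - product 4 (Keyboard): category_id=NULL, no match -> kept with NULL
  - product 5 (Mouse): category_id=4 -> matches Sports
  - product 6 (Laptop): category_id=4 -> matches Sports
  - product 7 (Cable): category_id=2 -> matches Kitchen
  - product 8 (Notebook): category_id=1 -> matches Tools
  - product 9 (Pen): category_id=1 -> matches Tools
All 9 rows appear; 2 have NULL category.

SQL:
SELECT a.name, b.name AS category
FROM products a
LEFT JOIN categories b ON a.category_id = b.id

Result:
name     | category
---------+---------
Camera   | NULL    
Tablet   | Kitchen 
Charger  | Sports  
Keyboard | NULL    
Mouse    | Sports  
Laptop   | Sports  
Cable    | Kitchen 
Notebook | Tools   
Pen      | Tools   


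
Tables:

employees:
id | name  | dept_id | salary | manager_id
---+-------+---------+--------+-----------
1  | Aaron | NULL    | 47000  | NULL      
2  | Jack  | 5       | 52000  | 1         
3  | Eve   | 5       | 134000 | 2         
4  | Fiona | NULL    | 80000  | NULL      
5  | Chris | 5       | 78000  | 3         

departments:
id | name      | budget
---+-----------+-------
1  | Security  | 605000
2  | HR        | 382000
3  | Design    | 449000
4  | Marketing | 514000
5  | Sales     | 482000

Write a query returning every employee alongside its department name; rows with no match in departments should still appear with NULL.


LEFT JOIN keeps every row from employees (the left table); where dept_id has no match in departments, the department columns become NULL. Walk through each employee:
  - employee 1 (Aaron): dept_id=NULL, no match -> kept with NULL
  - employee 2 (Jack): dept_id=5 -> matches Sales
  - employee 3 (Eve): dept_id=5 -> matches Sales
  - employee 4 (Fiona): dept_id=NULL, no match -> kept with NULL
  - employee 5 (Chris): dept_id=5 -> matches Sales
All 5 rows appear; 2 have NULL department.

SQL:
SELECT a.name, b.name AS department
FROM employees a
LEFT JOIN departments b ON a.dept_id = b.id

Result:
name  | department
------+-----------
Aaron | NULL      
Jack  | Sales     
Eve   | Sales     
Fiona | NULL      
Chris | Sales     


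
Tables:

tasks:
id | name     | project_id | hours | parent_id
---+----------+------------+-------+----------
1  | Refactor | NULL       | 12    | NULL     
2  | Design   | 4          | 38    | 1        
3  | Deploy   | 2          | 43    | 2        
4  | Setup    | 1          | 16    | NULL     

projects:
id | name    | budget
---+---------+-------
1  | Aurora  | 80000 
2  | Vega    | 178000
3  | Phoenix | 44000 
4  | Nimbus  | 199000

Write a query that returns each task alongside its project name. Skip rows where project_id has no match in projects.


INNER JOIN keeps only tasks rows whose project_id matches an id in projects. Walk through each task:
  - task 1 (Refactor): project_id=NULL, no match -> dropped
  - task 2 (Design): project_id=4 -> matches Nimbus
  - task 3 (Deploy): project_id=2 -> matches Vega
  - task 4 (Setup): project_id=1 -> matches Aurora
So 1 of 4 rows is dropped.

SQL:
SELECT a.name, b.name AS project
FROM tasks a
INNER JOIN projects b ON a.project_id = b.id

Result:
name   | project
-------+--------
Design | Nimbus 
Deploy | Vega   
Setup  | Aurora 


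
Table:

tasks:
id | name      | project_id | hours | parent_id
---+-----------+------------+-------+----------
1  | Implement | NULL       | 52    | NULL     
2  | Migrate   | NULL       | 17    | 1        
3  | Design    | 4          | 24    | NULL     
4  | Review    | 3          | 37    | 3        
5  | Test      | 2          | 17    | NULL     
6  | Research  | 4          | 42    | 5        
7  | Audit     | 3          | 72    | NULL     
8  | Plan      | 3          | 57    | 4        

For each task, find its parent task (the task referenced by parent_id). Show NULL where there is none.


This is a self-join: tasks is joined to a second copy of itself, matching each row's parent_id to another row's id. Use LEFT JOIN so rows with parent_id=NULL are kept.
  - task 1 (Implement): parent_id=NULL -> NULL
  - task 2 (Migrate): parent_id=1 -> Implement
  - task 3 (Design): parent_id=NULL -> NULL
  - task 4 (Review): parent_id=3 -> Design
  - task 5 (Test): parent_id=NULL -> NULL
  - task 6 (Research): parent_id=5 -> Test
  - task 7 (Audit): parent_id=NULL -> NULL
  - task 8 (Plan): parent_id=4 -> Review

SQL:
SELECT a.name AS item, b.name AS parent
FROM tasks a
LEFT JOIN tasks b ON a.parent_id = b.id

Result:
item      | parent   
----------+----------
Implement | NULL     
Migrate   | Implement
Design    | NULL     
Review    | Design   
Test      | NULL     
Research  | Test     
Audit     | NULL     
Plan      | Review   


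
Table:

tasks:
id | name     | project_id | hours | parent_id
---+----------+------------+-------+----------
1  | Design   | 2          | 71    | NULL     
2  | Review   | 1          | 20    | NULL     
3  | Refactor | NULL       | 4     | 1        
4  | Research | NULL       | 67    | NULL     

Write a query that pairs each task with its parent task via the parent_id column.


This is a self-join: tasks is joined to a second copy of itself, matching each row's parent_id to another row's id. Use LEFT JOIN so rows with parent_id=NULL are kept.
  - task 1 (Design): parent_id=NULL -> NULL
  - task 2 (Review): parent_id=NULL -> NULL
  - task 3 (Refactor): parent_id=1 -> Design
  - task 4 (Research): parent_id=NULL -> NULL

SQL:
SELECT a.name AS item, b.name AS parent
FROM tasks a
LEFT JOIN tasks b ON a.parent_id = b.id

Result:
item     | parent
---------+-------
Design   | NULL  
Review   | NULL  
Refactor | Design
Research | NULL  


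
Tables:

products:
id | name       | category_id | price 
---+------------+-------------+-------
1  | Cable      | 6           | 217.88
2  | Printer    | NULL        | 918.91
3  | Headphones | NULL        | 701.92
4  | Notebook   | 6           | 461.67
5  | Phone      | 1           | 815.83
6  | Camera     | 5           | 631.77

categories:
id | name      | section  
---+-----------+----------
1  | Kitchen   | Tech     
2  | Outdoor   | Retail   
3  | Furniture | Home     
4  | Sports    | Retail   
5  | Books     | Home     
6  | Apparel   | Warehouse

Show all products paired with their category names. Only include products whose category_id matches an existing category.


INNER JOIN keeps only products rows whose category_id matches an id in categories. Walk through each product:
  - product 1 (Cable): category_id=6 -> matches Apparel
  - product 2 (Printer): category_id=NULL, no match -> dropped
  - product 3 (Headphones): category_id=NULL, no match -> dropped
  - product 4 (Notebook): category_id=6 -> matches Apparel
  - product 5 (Phone): category_id=1 -> matches Kitchen
  - product 6 (Camera): category_id=5 -> matches Books
So 2 of 6 rows are dropped.

SQL:
SELECT a.name, b.name AS category
FROM products a
INNER JOIN categories b ON a.category_id = b.id

Result:
name     | category
---------+---------
Cable    | Apparel 
Notebook | Apparel 
Phone    | Kitchen 
Camera   | Books   


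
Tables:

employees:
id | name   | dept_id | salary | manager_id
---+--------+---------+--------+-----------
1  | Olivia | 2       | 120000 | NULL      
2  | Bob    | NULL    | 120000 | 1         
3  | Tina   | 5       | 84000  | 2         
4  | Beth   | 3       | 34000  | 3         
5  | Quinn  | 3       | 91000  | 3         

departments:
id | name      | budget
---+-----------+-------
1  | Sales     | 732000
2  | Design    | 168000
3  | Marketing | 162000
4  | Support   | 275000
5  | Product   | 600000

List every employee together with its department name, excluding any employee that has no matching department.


INNER JOIN keeps only employees rows whose dept_id matches an id in departments. Walk through each employee:
  - employee 1 (Olivia): dept_id=2 -> matches Design
  - employee 2 (Bob): dept_id=NULL, no match -> dropped
  - employee 3 (Tina): dept_id=5 -> matches Product
  - employee 4 (Beth): dept_id=3 -> matches Marketing
  - employee 5 (Quinn): dept_id=3 -> matches Marketing
So 1 of 5 rows is dropped.

SQL:
SELECT a.name, b.name AS department
FROM employees a
INNER JOIN departments b ON a.dept_id = b.id

Result:
name   | department
-------+-----------
Olivia | Design    
Tina   | Product   
Beth   | Marketing 
Quinn  | Marketing 


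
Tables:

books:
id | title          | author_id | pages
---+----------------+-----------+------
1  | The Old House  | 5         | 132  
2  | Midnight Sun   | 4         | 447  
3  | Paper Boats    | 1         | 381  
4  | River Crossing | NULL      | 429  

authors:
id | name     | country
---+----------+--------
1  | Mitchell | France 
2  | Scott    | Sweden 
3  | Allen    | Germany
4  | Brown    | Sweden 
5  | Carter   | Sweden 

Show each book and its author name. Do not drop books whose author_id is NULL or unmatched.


LEFT JOIN keeps every row from books (the left table); where author_id has no match in authors, the author columns become NULL. Walk through each book:
  - book 1 (The Old House): author_id=5 -> matches Carter
  - book 2 (Midnight Sun): author_id=4 -> matches Brown
  - book 3 (Paper Boats): author_id=1 -> matches Mitchell
  - book 4 (River Crossing): author_id=NULL, no match -> kept with NULL
All 4 rows appear; 1 has NULL author.

SQL:
SELECT a.title, b.name AS author
FROM books a
LEFT JOIN authors b ON a.author_id = b.id

Result:
title          | author  
---------------+---------
The Old House  | Carter  
Midnight Sun   | Brown   
Paper Boats    | Mitchell
River Crossing | NULL    


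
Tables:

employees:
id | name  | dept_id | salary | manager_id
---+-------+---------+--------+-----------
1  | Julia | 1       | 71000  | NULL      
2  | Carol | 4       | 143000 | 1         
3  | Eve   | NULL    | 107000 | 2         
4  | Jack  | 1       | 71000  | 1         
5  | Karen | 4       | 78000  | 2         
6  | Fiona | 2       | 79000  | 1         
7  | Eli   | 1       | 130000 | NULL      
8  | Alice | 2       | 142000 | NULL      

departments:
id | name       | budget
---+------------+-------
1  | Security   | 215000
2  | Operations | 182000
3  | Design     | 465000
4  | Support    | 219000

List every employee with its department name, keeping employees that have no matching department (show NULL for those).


LEFT JOIN keeps every row from employees (the left table); where dept_id has no match in departments, the department columns become NULL. Walk through each employee:
  - employee 1 (Julia): dept_id=1 -> matches Security
  - employee 2 (Carol): dept_id=4 -> matches Support
  - employee 3 (Eve): dept_id=NULL, no match -> kept with NULL
  - employee 4 (Jack): dept_id=1 -> matches Security
  - employee 5 (Karen): dept_id=4 -> matches Support
  - employee 6 (Fiona): dept_id=2 -> matches Operations
  - employee 7 (Eli): dept_id=1 -> matches Security
  - employee 8 (Alice): dept_id=2 -> matches Operations
All 8 rows appear; 1 has NULL department.

SQL:
SELECT a.name, b.name AS department
FROM employees a
LEFT JOIN departments b ON a.dept_id = b.id

Result:
name  | department
------+-----------
Julia | Security  
Carol | Support   
Eve   | NULL      
Jack  | Security  
Karen | Support   
Fiona | Operations
Eli   | Security  
Alice | Operations


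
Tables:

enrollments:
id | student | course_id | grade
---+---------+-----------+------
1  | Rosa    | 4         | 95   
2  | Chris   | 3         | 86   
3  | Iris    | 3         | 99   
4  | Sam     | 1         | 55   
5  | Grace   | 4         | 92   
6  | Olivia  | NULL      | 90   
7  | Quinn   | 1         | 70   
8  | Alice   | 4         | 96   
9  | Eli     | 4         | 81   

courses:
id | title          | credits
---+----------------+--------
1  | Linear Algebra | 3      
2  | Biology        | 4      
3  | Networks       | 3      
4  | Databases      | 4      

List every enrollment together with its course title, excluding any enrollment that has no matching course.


INNER JOIN keeps only enrollments rows whose course_id matches an id in courses. Walk through each enrollment:
  - enrollment 1 (Rosa): course_id=4 -> matches Databases
  - enrollment 2 (Chris): course_id=3 -> matches Networks
  - enrollment 3 (Iris): course_id=3 -> matches Networks
  - enrollment 4 (Sam): course_id=1 -> matches Linear Algebra
  - enrollment 5 (Grace): course_id=4 -> matches Databases
  - enrollment 6 (Olivia): course_id=NULL, no match -> dropped
  - enrollment 7 (Quinn): course_id=1 -> matches Linear Algebra
  - enrollment 8 (Alice): course_id=4 -> matches Databases
  - enrollment 9 (Eli): course_id=4 -> matches Databases
So 1 of 9 rows is dropped.

SQL:
SELECT a.student, b.title AS course
FROM enrollments a
INNER JOIN courses b ON a.course_id = b.id

Result:
student | course        
--------+---------------
Rosa    | Databases     
Chris   | Networks      
Iris    | Networks      
Sam     | Linear Algebra
Grace   | Databases     
Quinn   | Linear Algebra
Alice   | Databases     
Eli     | Databases     


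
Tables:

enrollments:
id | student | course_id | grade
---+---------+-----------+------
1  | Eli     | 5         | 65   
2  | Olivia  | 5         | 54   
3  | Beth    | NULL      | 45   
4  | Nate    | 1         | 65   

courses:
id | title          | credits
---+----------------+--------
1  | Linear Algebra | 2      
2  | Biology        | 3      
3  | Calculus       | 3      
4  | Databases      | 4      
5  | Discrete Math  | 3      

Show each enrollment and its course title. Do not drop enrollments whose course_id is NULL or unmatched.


LEFT JOIN keeps every row from enrollments (the left table); where course_id has no match in courses, the course columns become NULL. Walk through each enrollment:
  - enrollment 1 (Eli): course_id=5 -> matches Discrete Math
  - enrollment 2 (Olivia): course_id=5 -> matches Discrete Math
  - enrollment 3 (Beth): course_id=NULL, no match -> kept with NULL
  - enrollment 4 (Nate): course_id=1 -> matches Linear Algebra
All 4 rows appear; 1 has NULL course.

SQL:
SELECT a.student, b.title AS course
FROM enrollments a
LEFT JOIN courses b ON a.course_id = b.id

Result:
student | course        
--------+---------------
Eli     | Discrete Math 
Olivia  | Discrete Math 
Beth    | NULL          
Nate    | Linear Algebra


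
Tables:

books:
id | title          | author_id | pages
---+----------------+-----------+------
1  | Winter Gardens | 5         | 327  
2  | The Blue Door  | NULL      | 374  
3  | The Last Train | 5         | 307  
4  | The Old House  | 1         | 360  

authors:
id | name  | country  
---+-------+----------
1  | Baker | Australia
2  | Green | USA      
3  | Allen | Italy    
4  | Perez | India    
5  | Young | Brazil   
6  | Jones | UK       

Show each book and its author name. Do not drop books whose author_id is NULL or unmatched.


LEFT JOIN keeps every row from books (the left table); where author_id has no match in authors, the author columns become NULL. Walk through each book:
  - book 1 (Winter Gardens): author_id=5 -> matches Young
  - book 2 (The Blue Door): author_id=NULL, no match -> kept with NULL
  - book 3 (The Last Train): author_id=5 -> matches Young
  - book 4 (The Old House): author_id=1 -> matches Baker
All 4 rows appear; 1 has NULL author.

SQL:
SELECT a.title, b.name AS author
FROM books a
LEFT JOIN authors b ON a.author_id = b.id

Result:
title          | author
---------------+-------
Winter Gardens | Young 
The Blue Door  | NULL  
The Last Train | Young 
The Old House  | Baker 


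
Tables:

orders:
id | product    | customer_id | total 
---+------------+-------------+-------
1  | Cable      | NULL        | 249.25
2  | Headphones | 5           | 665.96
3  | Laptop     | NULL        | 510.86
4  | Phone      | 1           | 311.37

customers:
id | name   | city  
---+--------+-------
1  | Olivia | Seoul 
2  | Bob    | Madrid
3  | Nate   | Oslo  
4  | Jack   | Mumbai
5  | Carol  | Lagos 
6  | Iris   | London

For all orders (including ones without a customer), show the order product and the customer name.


LEFT JOIN keeps every row from orders (the left table); where customer_id has no match in customers, the customer columns become NULL. Walk through each order:
  - order 1 (Cable): customer_id=NULL, no match -> kept with NULL
  - order 2 (Headphones): customer_id=5 -> matches Carol
  - order 3 (Laptop): customer_id=NULL, no match -> kept with NULL
  - order 4 (Phone): customer_id=1 -> matches Olivia
All 4 rows appear; 2 have NULL customer.

SQL:
SELECT a.product, b.name AS customer
FROM orders a
LEFT JOIN customers b ON a.customer_id = b.id

Result:
product    | customer
-----------+---------
Cable      | NULL    
Headphones | Carol   
Laptop     | NULL    
Phone      | Olivia  


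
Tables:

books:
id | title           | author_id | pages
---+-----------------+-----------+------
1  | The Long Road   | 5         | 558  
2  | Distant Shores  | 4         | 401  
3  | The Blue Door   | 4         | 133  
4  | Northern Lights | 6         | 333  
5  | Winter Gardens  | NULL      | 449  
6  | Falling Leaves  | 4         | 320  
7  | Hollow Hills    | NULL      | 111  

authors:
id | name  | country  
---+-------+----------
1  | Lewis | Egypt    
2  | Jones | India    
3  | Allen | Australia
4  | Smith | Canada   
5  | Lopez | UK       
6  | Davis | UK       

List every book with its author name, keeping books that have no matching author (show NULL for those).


LEFT JOIN keeps every row from books (the left table); where author_id has no match in authors, the author columns become NULL. Walk through each book:
  - book 1 (The Long Road): author_id=5 -> matches Lopez
  - book 2 (Distant Shores): author_id=4 -> matches Smith
  - book 3 (The Blue Door): author_id=4 -> matches Smith
  - book 4 (Northern Lights): author_id=6 -> matches Davis
  - book 5 (Winter Gardens): author_id=NULL, no match -> kept with NULL
  - book 6 (Falling Leaves): author_id=4 -> matches Smith
  - book 7 (Hollow Hills): author_id=NULL, no match -> kept with NULL
All 7 rows appear; 2 have NULL author.

SQL:
SELECT a.title, b.name AS author
FROM books a
LEFT JOIN authors b ON a.author_id = b.id

Result:
title           | author
----------------+-------
The Long Road   | Lopez 
Distant Shores  | Smith 
The Blue Door   | Smith 
Northern Lights | Davis 
Winter Gardens  | NULL  
Falling Leaves  | Smith 
Hollow Hills    | NULL  


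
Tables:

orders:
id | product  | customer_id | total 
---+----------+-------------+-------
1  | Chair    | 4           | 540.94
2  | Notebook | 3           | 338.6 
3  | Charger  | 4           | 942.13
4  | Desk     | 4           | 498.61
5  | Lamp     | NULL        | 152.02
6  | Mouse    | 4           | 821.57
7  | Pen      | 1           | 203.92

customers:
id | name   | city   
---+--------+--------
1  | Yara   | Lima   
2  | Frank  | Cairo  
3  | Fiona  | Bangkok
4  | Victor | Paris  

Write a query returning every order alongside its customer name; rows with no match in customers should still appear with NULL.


LEFT JOIN keeps every row from orders (the left table); where customer_id has no match in customers, the customer columns become NULL. Walk through each order:
  - order 1 (Chair): customer_id=4 -> matches Victor
  - order 2 (Notebook): customer_id=3 -> matches Fiona
  - order 3 (Charger): customer_id=4 -> matches Victor
  - order 4 (Desk): customer_id=4 -> matches Victor
  - order 5 (Lamp): customer_id=NULL, no match -> kept with NULL
  - order 6 (Mouse): customer_id=4 -> matches Victor
  - order 7 (Pen): customer_id=1 -> matches Yara
All 7 rows appear; 1 has NULL customer.

SQL:
SELECT a.product, b.name AS customer
FROM orders a
LEFT JOIN customers b ON a.customer_id = b.id

Result:
product  | customer
---------+---------
Chair    | Victor  
Notebook | Fiona   
Charger  | Victor  
Desk     | Victor  
Lamp     | NULL    
Mouse    | Victor  
Pen      | Yara    


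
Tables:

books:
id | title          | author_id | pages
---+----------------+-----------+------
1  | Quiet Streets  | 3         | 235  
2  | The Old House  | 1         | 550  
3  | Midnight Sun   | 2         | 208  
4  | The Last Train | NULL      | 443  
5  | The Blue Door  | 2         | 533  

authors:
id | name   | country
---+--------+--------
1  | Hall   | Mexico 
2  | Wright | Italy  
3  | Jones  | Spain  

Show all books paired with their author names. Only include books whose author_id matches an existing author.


INNER JOIN keeps only books rows whose author_id matches an id in authors. Walk through each book:
  - book 1 (Quiet Streets): author_id=3 -> matches Jones
  - book 2 (The Old House): author_id=1 -> matches Hall
  - book 3 (Midnight Sun): author_id=2 -> matches Wright
  - book 4 (The Last Train): author_id=NULL, no match -> dropped
  - book 5 (The Blue Door): author_id=2 -> matches Wright
So 1 of 5 rows is dropped.

SQL:
SELECT a.title, b.name AS author
FROM books a
INNER JOIN authors b ON a.author_id = b.id

Result:
title         | author
--------------+-------
Quiet Streets | Jones 
The Old House | Hall  
Midnight Sun  | Wright
The Blue Door | Wright


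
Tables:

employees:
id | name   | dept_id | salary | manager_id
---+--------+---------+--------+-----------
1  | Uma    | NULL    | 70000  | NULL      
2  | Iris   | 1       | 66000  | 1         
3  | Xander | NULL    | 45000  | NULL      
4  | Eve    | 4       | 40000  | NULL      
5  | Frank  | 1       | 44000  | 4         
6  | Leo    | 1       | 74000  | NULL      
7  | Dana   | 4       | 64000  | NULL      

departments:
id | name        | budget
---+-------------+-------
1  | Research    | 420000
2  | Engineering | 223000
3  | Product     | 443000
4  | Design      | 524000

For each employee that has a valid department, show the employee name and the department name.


INNER JOIN keeps only employees rows whose dept_id matches an id in departments. Walk through each employee:
  - employee 1 (Uma): dept_id=NULL, no match -> dropped
  - employee 2 (Iris): dept_id=1 -> matches Research
  - employee 3 (Xander): dept_id=NULL, no match -> dropped
  - employee 4 (Eve): dept_id=4 -> matches Design
  - employee 5 (Frank): dept_id=1 -> matches Research
  - employee 6 (Leo): dept_id=1 -> matches Research
  - employee 7 (Dana): dept_id=4 -> matches Design
So 2 of 7 rows are dropped.

SQL:
SELECT a.name, b.name AS department
FROM employees a
INNER JOIN departments b ON a.dept_id = b.id

Result:
name  | department
------+-----------
Iris  | Research  
Eve   | Design    
Frank | Research  
Leo   | Research  
Dana  | Design    


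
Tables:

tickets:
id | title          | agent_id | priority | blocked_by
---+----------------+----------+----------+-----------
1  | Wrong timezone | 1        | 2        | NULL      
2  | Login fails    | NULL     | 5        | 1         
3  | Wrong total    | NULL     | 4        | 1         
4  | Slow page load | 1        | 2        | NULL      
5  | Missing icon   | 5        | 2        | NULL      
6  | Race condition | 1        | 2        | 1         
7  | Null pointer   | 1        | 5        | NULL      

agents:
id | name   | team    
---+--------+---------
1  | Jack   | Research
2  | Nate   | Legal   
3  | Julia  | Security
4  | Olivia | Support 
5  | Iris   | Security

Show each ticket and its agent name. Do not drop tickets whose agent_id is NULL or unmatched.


LEFT JOIN keeps every row from tickets (the left table); where agent_id has no match in agents, the agent columns become NULL. Walk through each ticket:
  - ticket 1 (Wrong timezone): agent_id=1 -> matches Jack
  - ticket 2 (Login fails): agent_id=NULL, no match -> kept with NULL
  - ticket 3 (Wrong total): agent_id=NULL, no match -> kept with NULL
  - ticket 4 (Slow page load): agent_id=1 -> matches Jack
  - ticket 5 (Missing icon): agent_id=5 -> matches Iris
  - ticket 6 (Race condition): agent_id=1 -> matches Jack
  - ticket 7 (Null pointer): agent_id=1 -> matches Jack
All 7 rows appear; 2 have NULL agent.

SQL:
SELECT a.title, b.name AS agent
FROM tickets a
LEFT JOIN agents b ON a.agent_id = b.id

Result:
title          | agent
---------------+------
Wrong timezone | Jack 
Login fails    | NULL 
Wrong total    | NULL 
Slow page load | Jack 
Missing icon   | Iris 
Race condition | Jack 
Null pointer   | Jack 


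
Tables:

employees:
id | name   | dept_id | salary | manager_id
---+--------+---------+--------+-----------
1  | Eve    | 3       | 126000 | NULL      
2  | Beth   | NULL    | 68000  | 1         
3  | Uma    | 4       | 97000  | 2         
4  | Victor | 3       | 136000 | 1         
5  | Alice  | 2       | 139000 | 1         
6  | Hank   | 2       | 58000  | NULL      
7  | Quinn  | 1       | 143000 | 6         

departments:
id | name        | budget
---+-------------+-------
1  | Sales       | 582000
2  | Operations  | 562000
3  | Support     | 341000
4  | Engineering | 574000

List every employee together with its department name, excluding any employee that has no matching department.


INNER JOIN keeps only employees rows whose dept_id matches an id in departments. Walk through each employee:
  - employee 1 (Eve): dept_id=3 -> matches Support
  - employee 2 (Beth): dept_id=NULL, no match -> dropped
  - employee 3 (Uma): dept_id=4 -> matches Engineering
  - employee 4 (Victor): dept_id=3 -> matches Support
  - employee 5 (Alice): dept_id=2 -> matches Operations
  - employee 6 (Hank): dept_id=2 -> matches Operations
  - employee 7 (Quinn): dept_id=1 -> matches Sales
So 1 of 7 rows is dropped.

SQL:
SELECT a.name, b.name AS department
FROM employees a
INNER JOIN departments b ON a.dept_id = b.id

Result:
name   | department 
-------+------------
Eve    | Support    
Uma    | Engineering
Victor | Support    
Alice  | Operations 
Hank   | Operations 
Quinn  | Sales      


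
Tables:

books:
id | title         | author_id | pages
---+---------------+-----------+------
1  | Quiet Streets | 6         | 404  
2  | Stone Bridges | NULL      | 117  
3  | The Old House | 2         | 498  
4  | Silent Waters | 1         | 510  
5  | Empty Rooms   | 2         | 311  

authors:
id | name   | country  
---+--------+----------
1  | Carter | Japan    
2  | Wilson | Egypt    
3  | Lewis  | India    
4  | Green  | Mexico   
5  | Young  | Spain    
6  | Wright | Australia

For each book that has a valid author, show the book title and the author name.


INNER JOIN keeps only books rows whose author_id matches an id in authors. Walk through each book:
  - book 1 (Quiet Streets): author_id=6 -> matches Wright
  - book 2 (Stone Bridges): author_id=NULL, no match -> dropped
  - book 3 (The Old House): author_id=2 -> matches Wilson
  - book 4 (Silent Waters): author_id=1 -> matches Carter
  - book 5 (Empty Rooms): author_id=2 -> matches Wilson
So 1 of 5 rows is dropped.

SQL:
SELECT a.title, b.name AS author
FROM books a
INNER JOIN authors b ON a.author_id = b.id

Result:
title         | author
--------------+-------
Quiet Streets | Wright
The Old House | Wilson
Silent Waters | Carter
Empty Rooms   | Wilson


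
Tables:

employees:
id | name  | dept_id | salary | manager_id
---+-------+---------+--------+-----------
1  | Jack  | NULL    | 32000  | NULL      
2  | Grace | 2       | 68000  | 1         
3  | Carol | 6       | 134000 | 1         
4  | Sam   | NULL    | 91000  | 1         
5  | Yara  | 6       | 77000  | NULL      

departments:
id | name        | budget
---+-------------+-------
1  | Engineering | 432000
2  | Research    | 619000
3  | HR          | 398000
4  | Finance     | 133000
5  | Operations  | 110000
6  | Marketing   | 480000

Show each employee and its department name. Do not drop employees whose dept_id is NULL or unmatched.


LEFT JOIN keeps every row from employees (the left table); where dept_id has no match in departments, the department columns become NULL. Walk through each employee:
  - employee 1 (Jack): dept_id=NULL, no match -> kept with NULL
  - employee 2 (Grace): dept_id=2 -> matches Research
  - employee 3 (Carol): dept_id=6 -> matches Marketing
  - employee 4 (Sam): dept_id=NULL, no match -> kept with NULL
  - employee 5 (Yara): dept_id=6 -> matches Marketing
All 5 rows appear; 2 have NULL department.

SQL:
SELECT a.name, b.name AS department
FROM employees a
LEFT JOIN departments b ON a.dept_id = b.id

Result:
name  | department
------+-----------
Jack  | NULL      
Grace | Research  
Carol | Marketing 
Sam   | NULL      
Yara  | Marketing 


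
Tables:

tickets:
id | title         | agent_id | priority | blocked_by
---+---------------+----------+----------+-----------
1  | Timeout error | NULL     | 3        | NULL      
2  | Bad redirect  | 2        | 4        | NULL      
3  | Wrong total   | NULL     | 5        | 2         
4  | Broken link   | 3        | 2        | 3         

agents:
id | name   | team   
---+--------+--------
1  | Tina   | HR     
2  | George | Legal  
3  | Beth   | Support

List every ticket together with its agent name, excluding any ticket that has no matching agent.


INNER JOIN keeps only tickets rows whose agent_id matches an id in agents. Walk through each ticket:
  - ticket 1 (Timeout error): agent_id=NULL, no match -> dropped
  - ticket 2 (Bad redirect): agent_id=2 -> matches George
  - ticket 3 (Wrong total): agent_id=NULL, no match -> dropped
  - ticket 4 (Broken link): agent_id=3 -> matches Beth
So 2 of 4 rows are dropped.

SQL:
SELECT a.title, b.name AS agent
FROM tickets a
INNER JOIN agents b ON a.agent_id = b.id

Result:
title        | agent 
-------------+-------
Bad redirect | George
Broken link  | Beth  


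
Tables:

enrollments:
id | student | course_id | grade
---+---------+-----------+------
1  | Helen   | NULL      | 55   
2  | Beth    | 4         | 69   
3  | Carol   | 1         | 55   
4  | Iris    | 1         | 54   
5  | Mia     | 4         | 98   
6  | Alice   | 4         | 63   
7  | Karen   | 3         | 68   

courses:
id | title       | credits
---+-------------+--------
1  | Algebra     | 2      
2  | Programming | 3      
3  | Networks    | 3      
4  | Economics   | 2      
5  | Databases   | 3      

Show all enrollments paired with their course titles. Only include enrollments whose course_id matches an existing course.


INNER JOIN keeps only enrollments rows whose course_id matches an id in courses. Walk through each enrollment:
  - enrollment 1 (Helen): course_id=NULL, no match -> dropped
  - enrollment 2 (Beth): course_id=4 -> matches Economics
  - enrollment 3 (Carol): course_id=1 -> matches Algebra
  - enrollment 4 (Iris): course_id=1 -> matches Algebra
  - enrollment 5 (Mia): course_id=4 -> matches Economics
  - enrollment 6 (Alice): course_id=4 -> matches Economics
  - enrollment 7 (Karen): course_id=3 -> matches Networks
So 1 of 7 rows is dropped.

SQL:
SELECT a.student, b.title AS course
FROM enrollments a
INNER JOIN courses b ON a.course_id = b.id

Result:
student | course   
--------+----------
Beth    | Economics
Carol   | Algebra  
Iris    | Algebra  
Mia     | Economics
Alice   | Economics
Karen   | Networks 


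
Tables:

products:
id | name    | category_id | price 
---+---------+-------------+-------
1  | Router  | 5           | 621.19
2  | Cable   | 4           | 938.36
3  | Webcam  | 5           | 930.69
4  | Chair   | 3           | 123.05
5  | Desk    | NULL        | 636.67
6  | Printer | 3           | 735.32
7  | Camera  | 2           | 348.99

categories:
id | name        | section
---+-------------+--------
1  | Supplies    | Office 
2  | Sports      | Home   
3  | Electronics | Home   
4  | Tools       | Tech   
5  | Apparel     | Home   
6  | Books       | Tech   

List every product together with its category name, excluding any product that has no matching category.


INNER JOIN keeps only products rows whose category_id matches an id in categories. Walk through each product:
  - product 1 (Router): category_id=5 -> matches Apparel
  - product 2 (Cable): category_id=4 -> matches Tools
  - product 3 (Webcam): category_id=5 -> matches Apparel
  - product 4 (Chair): category_id=3 -> matches Electronics
  - product 5 (Desk): category_id=NULL, no match -> dropped
  - product 6 (Printer): category_id=3 -> matches Electronics
  - product 7 (Camera): category_id=2 -> matches Sports
So 1 of 7 rows is dropped.

SQL:
SELECT a.name, b.name AS category
FROM products a
INNER JOIN categories b ON a.category_id = b.id

Result:
name    | category   
--------+------------
Router  | Apparel    
Cable   | Tools      
Webcam  | Apparel    
Chair   | Electronics
Printer | Electronics
Camera  | Sports     


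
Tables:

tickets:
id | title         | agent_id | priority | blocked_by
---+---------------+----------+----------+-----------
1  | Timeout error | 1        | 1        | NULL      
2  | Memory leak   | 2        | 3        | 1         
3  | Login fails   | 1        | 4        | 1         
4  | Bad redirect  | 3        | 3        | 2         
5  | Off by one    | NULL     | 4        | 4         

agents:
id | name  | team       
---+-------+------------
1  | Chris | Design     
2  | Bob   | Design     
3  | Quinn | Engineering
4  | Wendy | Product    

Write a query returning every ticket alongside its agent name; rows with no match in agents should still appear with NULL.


LEFT JOIN keeps every row from tickets (the left table); where agent_id has no match in agents, the agent columns become NULL. Walk through each ticket:
  - ticket 1 (Timeout error): agent_id=1 -> matches Chris
  - ticket 2 (Memory leak): agent_id=2 -> matches Bob
  - ticket 3 (Login fails): agent_id=1 -> matches Chris
  - ticket 4 (Bad redirect): agent_id=3 -> matches Quinn
  - ticket 5 (Off by one): agent_id=NULL, no match -> kept with NULL
All 5 rows appear; 1 has NULL agent.

SQL:
SELECT a.title, b.name AS agent
FROM tickets a
LEFT JOIN agents b ON a.agent_id = b.id

Result:
title         | agent
--------------+------
Timeout error | Chris
Memory leak   | Bob  
Login fails   | Chris
Bad redirect  | Quinn
Off by one    | NULL 


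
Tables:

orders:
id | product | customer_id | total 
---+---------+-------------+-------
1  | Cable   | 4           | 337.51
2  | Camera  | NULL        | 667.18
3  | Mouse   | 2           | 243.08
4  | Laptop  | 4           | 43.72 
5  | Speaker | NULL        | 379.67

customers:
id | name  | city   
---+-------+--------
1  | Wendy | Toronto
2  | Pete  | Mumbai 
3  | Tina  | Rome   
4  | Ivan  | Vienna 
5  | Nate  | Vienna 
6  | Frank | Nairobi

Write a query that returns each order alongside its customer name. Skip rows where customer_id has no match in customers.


INNER JOIN keeps only orders rows whose customer_id matches an id in customers. Walk through each order:
  - order 1 (Cable): customer_id=4 -> matches Ivan
  - order 2 (Camera): customer_id=NULL, no match -> dropped
  - order 3 (Mouse): customer_id=2 -> matches Pete
  - order 4 (Laptop): customer_id=4 -> matches Ivan
  - order 5 (Speaker): customer_id=NULL, no match -> dropped
So 2 of 5 rows are dropped.

SQL:
SELECT a.product, b.name AS customer
FROM orders a
INNER JOIN customers b ON a.customer_id = b.id

Result:
product | customer
--------+---------
Cable   | Ivan    
Mouse   | Pete    
Laptop  | Ivan    


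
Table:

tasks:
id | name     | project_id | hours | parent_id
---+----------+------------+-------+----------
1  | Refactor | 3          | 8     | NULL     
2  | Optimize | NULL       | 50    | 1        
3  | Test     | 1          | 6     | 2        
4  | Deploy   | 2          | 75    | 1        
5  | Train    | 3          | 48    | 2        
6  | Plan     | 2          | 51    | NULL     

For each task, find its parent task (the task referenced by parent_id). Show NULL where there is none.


This is a self-join: tasks is joined to a second copy of itself, matching each row's parent_id to another row's id. Use LEFT JOIN so rows with parent_id=NULL are kept.
  - task 1 (Refactor): parent_id=NULL -> NULL
  - task 2 (Optimize): parent_id=1 -> Refactor
  - task 3 (Test): parent_id=2 -> Optimize
  - task 4 (Deploy): parent_id=1 -> Refactor
  - task 5 (Train): parent_id=2 -> Optimize
  - task 6 (Plan): parent_id=NULL -> NULL

SQL:
SELECT a.name AS item, b.name AS parent
FROM tasks a
LEFT JOIN tasks b ON a.parent_id = b.id

Result:
item     | parent  
---------+---------
Refactor | NULL    
Optimize | Refactor
Test     | Optimize
Deploy   | Refactor
Train    | Optimize
Plan     | NULL    


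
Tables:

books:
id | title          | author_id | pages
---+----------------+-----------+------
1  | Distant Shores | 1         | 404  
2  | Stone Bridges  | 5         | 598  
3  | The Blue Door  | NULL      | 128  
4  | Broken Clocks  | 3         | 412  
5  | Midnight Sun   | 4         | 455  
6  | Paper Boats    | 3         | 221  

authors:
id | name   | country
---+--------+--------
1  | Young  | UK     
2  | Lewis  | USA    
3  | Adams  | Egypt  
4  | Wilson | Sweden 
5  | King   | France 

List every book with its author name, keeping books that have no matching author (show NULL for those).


LEFT JOIN keeps every row from books (the left table); where author_id has no match in authors, the author columns become NULL. Walk through each book:
  - book 1 (Distant Shores): author_id=1 -> matches Young
  - book 2 (Stone Bridges): author_id=5 -> matches King
  - book 3 (The Blue Door): author_id=NULL, no match -> kept with NULL
  - book 4 (Broken Clocks): author_id=3 -> matches Adams
  - book 5 (Midnight Sun): author_id=4 -> matches Wilson
  - book 6 (Paper Boats): author_id=3 -> matches Adams
All 6 rows appear; 1 has NULL author.

SQL:
SELECT a.title, b.name AS author
FROM books a
LEFT JOIN authors b ON a.author_id = b.id

Result:
title          | author
---------------+-------
Distant Shores | Young 
Stone Bridges  | King  
The Blue Door  | NULL  
Broken Clocks  | Adams 
Midnight Sun   | Wilson
Paper Boats    | Adams 
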